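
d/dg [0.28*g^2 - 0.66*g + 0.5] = 0.56*g - 0.66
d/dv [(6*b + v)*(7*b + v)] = 13*b + 2*v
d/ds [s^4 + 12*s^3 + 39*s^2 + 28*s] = 4*s^3 + 36*s^2 + 78*s + 28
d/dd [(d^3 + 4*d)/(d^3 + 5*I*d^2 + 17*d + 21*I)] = (5*I*d^4 + 26*d^3 + 43*I*d^2 + 84*I)/(d^6 + 10*I*d^5 + 9*d^4 + 212*I*d^3 + 79*d^2 + 714*I*d - 441)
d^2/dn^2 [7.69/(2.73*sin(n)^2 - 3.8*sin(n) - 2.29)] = (229.251204*sin(n)^4 - 239.32818*sin(n)^3 - 40.5309140000001*sin(n)^2 + 411.73798*sin(n) - 318.238346)/(-2.73*sin(n)^2 + 3.8*sin(n) + 2.29)^3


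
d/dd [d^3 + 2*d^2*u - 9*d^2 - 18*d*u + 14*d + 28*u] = 3*d^2 + 4*d*u - 18*d - 18*u + 14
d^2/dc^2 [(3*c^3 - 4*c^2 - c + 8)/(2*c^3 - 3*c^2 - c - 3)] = 2*(2*c^6 + 6*c^5 + 294*c^4 - 575*c^3 + 267*c^2 + 324*c - 97)/(8*c^9 - 36*c^8 + 42*c^7 - 27*c^6 + 87*c^5 - 54*c^4 - c^3 - 90*c^2 - 27*c - 27)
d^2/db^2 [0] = 0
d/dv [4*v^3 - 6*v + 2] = 12*v^2 - 6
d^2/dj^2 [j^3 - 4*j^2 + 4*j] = 6*j - 8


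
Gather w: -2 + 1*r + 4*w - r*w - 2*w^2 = r - 2*w^2 + w*(4 - r) - 2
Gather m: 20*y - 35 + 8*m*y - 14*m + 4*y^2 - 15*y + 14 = m*(8*y - 14) + 4*y^2 + 5*y - 21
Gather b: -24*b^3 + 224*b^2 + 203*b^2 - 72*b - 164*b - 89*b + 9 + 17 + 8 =-24*b^3 + 427*b^2 - 325*b + 34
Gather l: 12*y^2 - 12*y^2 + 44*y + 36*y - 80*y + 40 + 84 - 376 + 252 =0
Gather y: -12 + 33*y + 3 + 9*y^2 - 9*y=9*y^2 + 24*y - 9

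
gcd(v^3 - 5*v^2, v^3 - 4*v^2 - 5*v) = v^2 - 5*v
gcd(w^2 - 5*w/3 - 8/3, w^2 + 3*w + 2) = w + 1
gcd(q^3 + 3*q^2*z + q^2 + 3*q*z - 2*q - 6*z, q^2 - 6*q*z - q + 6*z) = q - 1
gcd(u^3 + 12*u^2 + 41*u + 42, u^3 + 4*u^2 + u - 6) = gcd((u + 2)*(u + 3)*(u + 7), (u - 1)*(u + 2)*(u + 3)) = u^2 + 5*u + 6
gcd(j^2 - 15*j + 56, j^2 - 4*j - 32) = j - 8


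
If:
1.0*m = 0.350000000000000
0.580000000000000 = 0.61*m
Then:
No Solution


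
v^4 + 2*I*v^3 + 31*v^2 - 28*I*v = v*(v - 4*I)*(v - I)*(v + 7*I)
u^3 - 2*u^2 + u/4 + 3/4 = (u - 3/2)*(u - 1)*(u + 1/2)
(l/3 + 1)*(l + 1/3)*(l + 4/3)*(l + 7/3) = l^4/3 + 7*l^3/3 + 49*l^2/9 + 379*l/81 + 28/27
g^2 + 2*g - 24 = (g - 4)*(g + 6)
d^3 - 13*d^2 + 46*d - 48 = (d - 8)*(d - 3)*(d - 2)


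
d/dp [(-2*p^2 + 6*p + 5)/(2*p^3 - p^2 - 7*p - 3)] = (4*p^4 - 24*p^3 - 10*p^2 + 22*p + 17)/(4*p^6 - 4*p^5 - 27*p^4 + 2*p^3 + 55*p^2 + 42*p + 9)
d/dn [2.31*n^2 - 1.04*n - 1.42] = 4.62*n - 1.04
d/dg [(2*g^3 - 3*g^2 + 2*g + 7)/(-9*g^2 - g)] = (-18*g^4 - 4*g^3 + 21*g^2 + 126*g + 7)/(g^2*(81*g^2 + 18*g + 1))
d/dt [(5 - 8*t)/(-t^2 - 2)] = 2*(-4*t^2 + 5*t + 8)/(t^4 + 4*t^2 + 4)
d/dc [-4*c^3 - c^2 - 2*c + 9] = -12*c^2 - 2*c - 2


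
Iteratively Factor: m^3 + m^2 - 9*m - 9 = (m - 3)*(m^2 + 4*m + 3) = (m - 3)*(m + 1)*(m + 3)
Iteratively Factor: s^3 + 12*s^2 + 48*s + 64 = (s + 4)*(s^2 + 8*s + 16) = (s + 4)^2*(s + 4)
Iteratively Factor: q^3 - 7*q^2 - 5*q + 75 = (q - 5)*(q^2 - 2*q - 15) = (q - 5)*(q + 3)*(q - 5)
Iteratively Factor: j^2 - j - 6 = (j + 2)*(j - 3)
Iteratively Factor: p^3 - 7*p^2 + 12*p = (p - 4)*(p^2 - 3*p) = p*(p - 4)*(p - 3)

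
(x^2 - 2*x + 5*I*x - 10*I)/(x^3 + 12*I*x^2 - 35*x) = (x - 2)/(x*(x + 7*I))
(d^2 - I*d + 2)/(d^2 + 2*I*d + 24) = (d^2 - I*d + 2)/(d^2 + 2*I*d + 24)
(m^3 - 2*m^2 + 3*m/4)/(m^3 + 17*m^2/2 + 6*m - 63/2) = m*(2*m - 1)/(2*(m^2 + 10*m + 21))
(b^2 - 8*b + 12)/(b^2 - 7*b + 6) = (b - 2)/(b - 1)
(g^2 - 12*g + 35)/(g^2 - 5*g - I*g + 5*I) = (g - 7)/(g - I)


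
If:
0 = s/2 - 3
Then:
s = 6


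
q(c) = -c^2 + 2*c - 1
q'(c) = 2 - 2*c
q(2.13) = -1.28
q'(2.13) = -2.26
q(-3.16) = -17.31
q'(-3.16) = 8.32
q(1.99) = -0.98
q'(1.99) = -1.98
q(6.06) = -25.60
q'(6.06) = -10.12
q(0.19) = -0.66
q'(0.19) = 1.62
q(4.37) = -11.36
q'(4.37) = -6.74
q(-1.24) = -5.02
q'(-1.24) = 4.48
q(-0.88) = -3.53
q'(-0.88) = 3.76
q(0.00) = -1.00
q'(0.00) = 2.00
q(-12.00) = -169.00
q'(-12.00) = 26.00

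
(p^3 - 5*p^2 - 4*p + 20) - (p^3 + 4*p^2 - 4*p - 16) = 36 - 9*p^2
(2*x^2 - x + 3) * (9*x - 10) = 18*x^3 - 29*x^2 + 37*x - 30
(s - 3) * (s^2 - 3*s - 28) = s^3 - 6*s^2 - 19*s + 84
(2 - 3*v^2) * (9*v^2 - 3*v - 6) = -27*v^4 + 9*v^3 + 36*v^2 - 6*v - 12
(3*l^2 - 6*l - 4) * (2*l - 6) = 6*l^3 - 30*l^2 + 28*l + 24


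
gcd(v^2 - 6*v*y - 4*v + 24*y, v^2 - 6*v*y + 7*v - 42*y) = -v + 6*y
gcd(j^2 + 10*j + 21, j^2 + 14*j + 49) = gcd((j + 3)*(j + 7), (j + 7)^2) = j + 7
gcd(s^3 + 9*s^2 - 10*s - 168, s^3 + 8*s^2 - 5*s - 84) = s + 7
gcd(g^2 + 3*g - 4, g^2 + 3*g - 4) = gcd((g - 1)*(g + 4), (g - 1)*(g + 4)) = g^2 + 3*g - 4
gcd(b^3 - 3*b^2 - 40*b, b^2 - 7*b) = b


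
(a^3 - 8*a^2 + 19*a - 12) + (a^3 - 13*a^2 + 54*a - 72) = 2*a^3 - 21*a^2 + 73*a - 84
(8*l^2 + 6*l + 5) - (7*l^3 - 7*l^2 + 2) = -7*l^3 + 15*l^2 + 6*l + 3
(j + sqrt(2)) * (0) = 0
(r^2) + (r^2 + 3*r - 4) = 2*r^2 + 3*r - 4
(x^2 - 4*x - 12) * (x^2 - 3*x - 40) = x^4 - 7*x^3 - 40*x^2 + 196*x + 480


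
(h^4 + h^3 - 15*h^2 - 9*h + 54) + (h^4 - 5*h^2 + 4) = 2*h^4 + h^3 - 20*h^2 - 9*h + 58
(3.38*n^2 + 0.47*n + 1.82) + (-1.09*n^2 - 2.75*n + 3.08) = 2.29*n^2 - 2.28*n + 4.9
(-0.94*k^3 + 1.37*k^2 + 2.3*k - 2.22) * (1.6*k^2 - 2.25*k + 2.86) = -1.504*k^5 + 4.307*k^4 - 2.0909*k^3 - 4.8088*k^2 + 11.573*k - 6.3492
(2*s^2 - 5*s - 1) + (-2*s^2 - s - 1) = -6*s - 2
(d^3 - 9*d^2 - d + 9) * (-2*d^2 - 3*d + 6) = -2*d^5 + 15*d^4 + 35*d^3 - 69*d^2 - 33*d + 54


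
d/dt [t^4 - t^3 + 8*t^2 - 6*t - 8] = 4*t^3 - 3*t^2 + 16*t - 6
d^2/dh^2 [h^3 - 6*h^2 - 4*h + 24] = 6*h - 12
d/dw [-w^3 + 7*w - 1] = 7 - 3*w^2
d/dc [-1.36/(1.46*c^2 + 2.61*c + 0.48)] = (3.9712*c + 3.5496)/(1.46*c^2 + 2.61*c + 0.48)^2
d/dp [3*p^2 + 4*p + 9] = 6*p + 4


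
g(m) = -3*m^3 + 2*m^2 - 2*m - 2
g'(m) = -9*m^2 + 4*m - 2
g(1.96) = -20.83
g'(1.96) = -28.73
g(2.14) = -26.52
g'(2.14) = -34.66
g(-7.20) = 1235.82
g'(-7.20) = -497.36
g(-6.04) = 744.09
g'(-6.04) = -354.49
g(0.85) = -4.10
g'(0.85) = -5.10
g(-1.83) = 26.74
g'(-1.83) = -39.46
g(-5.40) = 539.51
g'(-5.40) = -286.04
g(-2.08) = 37.81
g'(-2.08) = -49.26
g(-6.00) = 730.00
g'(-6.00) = -350.00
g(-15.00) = 10603.00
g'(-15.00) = -2087.00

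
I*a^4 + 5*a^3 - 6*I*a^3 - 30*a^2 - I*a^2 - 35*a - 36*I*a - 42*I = (a - 7)*(a - 6*I)*(a + I)*(I*a + I)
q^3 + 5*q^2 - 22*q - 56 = (q - 4)*(q + 2)*(q + 7)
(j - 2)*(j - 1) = j^2 - 3*j + 2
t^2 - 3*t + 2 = (t - 2)*(t - 1)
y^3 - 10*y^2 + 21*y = y*(y - 7)*(y - 3)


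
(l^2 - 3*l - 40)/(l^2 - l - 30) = (l - 8)/(l - 6)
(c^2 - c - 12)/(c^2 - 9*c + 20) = (c + 3)/(c - 5)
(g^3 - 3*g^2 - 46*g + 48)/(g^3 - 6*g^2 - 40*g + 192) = (g - 1)/(g - 4)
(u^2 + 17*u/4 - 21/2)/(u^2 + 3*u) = (4*u^2 + 17*u - 42)/(4*u*(u + 3))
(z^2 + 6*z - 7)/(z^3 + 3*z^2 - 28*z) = (z - 1)/(z*(z - 4))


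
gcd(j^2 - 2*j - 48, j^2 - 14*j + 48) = j - 8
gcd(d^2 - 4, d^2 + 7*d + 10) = d + 2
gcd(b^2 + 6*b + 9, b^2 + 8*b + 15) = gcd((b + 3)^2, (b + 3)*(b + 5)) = b + 3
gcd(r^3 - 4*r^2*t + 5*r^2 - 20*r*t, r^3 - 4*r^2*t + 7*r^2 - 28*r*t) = r^2 - 4*r*t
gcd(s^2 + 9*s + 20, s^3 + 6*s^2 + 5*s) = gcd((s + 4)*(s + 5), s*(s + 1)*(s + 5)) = s + 5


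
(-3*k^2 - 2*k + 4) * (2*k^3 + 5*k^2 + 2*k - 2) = -6*k^5 - 19*k^4 - 8*k^3 + 22*k^2 + 12*k - 8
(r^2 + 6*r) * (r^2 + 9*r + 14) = r^4 + 15*r^3 + 68*r^2 + 84*r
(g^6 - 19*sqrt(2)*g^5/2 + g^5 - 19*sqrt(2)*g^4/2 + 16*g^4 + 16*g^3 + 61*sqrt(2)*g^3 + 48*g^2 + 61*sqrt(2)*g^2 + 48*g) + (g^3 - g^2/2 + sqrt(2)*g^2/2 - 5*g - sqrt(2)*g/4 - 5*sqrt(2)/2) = g^6 - 19*sqrt(2)*g^5/2 + g^5 - 19*sqrt(2)*g^4/2 + 16*g^4 + 17*g^3 + 61*sqrt(2)*g^3 + 95*g^2/2 + 123*sqrt(2)*g^2/2 - sqrt(2)*g/4 + 43*g - 5*sqrt(2)/2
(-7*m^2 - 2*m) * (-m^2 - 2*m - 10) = 7*m^4 + 16*m^3 + 74*m^2 + 20*m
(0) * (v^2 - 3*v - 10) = 0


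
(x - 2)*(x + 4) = x^2 + 2*x - 8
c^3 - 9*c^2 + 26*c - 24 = (c - 4)*(c - 3)*(c - 2)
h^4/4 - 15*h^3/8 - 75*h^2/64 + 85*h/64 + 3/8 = (h/4 + 1/4)*(h - 8)*(h - 3/4)*(h + 1/4)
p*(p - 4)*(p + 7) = p^3 + 3*p^2 - 28*p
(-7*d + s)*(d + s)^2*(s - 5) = -7*d^3*s + 35*d^3 - 13*d^2*s^2 + 65*d^2*s - 5*d*s^3 + 25*d*s^2 + s^4 - 5*s^3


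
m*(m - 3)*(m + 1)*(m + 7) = m^4 + 5*m^3 - 17*m^2 - 21*m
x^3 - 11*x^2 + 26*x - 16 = (x - 8)*(x - 2)*(x - 1)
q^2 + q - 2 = (q - 1)*(q + 2)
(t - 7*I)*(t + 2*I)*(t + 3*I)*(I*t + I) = I*t^4 + 2*t^3 + I*t^3 + 2*t^2 + 29*I*t^2 - 42*t + 29*I*t - 42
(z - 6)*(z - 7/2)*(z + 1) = z^3 - 17*z^2/2 + 23*z/2 + 21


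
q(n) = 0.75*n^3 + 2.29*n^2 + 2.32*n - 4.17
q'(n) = 2.25*n^2 + 4.58*n + 2.32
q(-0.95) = -4.95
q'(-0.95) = -0.00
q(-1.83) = -5.34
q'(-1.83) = 1.47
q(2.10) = 17.75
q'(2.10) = 21.86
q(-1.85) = -5.37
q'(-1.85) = 1.55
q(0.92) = 0.49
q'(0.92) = 8.44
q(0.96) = 0.83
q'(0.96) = 8.79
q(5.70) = 222.35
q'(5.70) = 101.53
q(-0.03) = -4.24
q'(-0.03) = 2.18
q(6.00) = 254.19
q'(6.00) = 110.80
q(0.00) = -4.17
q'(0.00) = 2.32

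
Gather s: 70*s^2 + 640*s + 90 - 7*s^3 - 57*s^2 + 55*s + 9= -7*s^3 + 13*s^2 + 695*s + 99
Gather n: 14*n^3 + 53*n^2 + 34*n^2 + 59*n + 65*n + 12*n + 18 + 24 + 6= 14*n^3 + 87*n^2 + 136*n + 48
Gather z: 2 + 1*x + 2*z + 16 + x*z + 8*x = 9*x + z*(x + 2) + 18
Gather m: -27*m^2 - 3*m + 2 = -27*m^2 - 3*m + 2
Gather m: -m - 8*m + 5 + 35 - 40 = -9*m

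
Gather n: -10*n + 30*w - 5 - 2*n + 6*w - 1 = -12*n + 36*w - 6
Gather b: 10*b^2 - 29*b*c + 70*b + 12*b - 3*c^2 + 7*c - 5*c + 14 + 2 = 10*b^2 + b*(82 - 29*c) - 3*c^2 + 2*c + 16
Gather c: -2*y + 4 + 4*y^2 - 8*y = 4*y^2 - 10*y + 4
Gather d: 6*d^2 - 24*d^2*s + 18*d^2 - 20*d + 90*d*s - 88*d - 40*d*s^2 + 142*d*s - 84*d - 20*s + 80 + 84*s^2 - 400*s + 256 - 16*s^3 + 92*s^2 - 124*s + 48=d^2*(24 - 24*s) + d*(-40*s^2 + 232*s - 192) - 16*s^3 + 176*s^2 - 544*s + 384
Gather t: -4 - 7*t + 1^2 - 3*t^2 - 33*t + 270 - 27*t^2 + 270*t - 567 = -30*t^2 + 230*t - 300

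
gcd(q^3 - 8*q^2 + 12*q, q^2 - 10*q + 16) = q - 2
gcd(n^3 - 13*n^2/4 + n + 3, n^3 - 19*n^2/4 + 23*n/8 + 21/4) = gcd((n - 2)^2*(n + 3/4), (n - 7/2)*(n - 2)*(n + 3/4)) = n^2 - 5*n/4 - 3/2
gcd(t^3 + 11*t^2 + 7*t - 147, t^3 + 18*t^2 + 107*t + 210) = t + 7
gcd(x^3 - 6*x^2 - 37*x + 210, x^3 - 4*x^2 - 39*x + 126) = x^2 - x - 42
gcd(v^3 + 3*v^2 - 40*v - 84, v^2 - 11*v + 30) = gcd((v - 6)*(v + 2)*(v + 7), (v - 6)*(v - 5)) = v - 6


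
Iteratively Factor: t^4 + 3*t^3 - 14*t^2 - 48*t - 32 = (t + 1)*(t^3 + 2*t^2 - 16*t - 32) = (t + 1)*(t + 4)*(t^2 - 2*t - 8) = (t - 4)*(t + 1)*(t + 4)*(t + 2)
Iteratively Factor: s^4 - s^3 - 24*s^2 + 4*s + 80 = (s + 2)*(s^3 - 3*s^2 - 18*s + 40) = (s - 2)*(s + 2)*(s^2 - s - 20) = (s - 2)*(s + 2)*(s + 4)*(s - 5)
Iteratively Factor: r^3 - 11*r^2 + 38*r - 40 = (r - 5)*(r^2 - 6*r + 8) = (r - 5)*(r - 2)*(r - 4)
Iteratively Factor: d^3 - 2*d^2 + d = (d - 1)*(d^2 - d) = (d - 1)^2*(d)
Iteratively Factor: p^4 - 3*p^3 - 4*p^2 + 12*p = (p + 2)*(p^3 - 5*p^2 + 6*p) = p*(p + 2)*(p^2 - 5*p + 6) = p*(p - 2)*(p + 2)*(p - 3)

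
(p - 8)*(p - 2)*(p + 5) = p^3 - 5*p^2 - 34*p + 80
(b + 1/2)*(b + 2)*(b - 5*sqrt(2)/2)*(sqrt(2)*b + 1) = sqrt(2)*b^4 - 4*b^3 + 5*sqrt(2)*b^3/2 - 10*b^2 - 3*sqrt(2)*b^2/2 - 25*sqrt(2)*b/4 - 4*b - 5*sqrt(2)/2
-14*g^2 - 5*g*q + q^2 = (-7*g + q)*(2*g + q)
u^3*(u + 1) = u^4 + u^3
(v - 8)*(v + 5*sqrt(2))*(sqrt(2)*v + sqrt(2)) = sqrt(2)*v^3 - 7*sqrt(2)*v^2 + 10*v^2 - 70*v - 8*sqrt(2)*v - 80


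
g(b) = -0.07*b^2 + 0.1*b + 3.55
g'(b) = 0.1 - 0.14*b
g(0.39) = 3.58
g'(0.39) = 0.05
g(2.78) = 3.29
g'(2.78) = -0.29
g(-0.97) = 3.39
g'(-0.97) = 0.24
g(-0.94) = 3.39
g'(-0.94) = 0.23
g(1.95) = 3.48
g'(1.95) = -0.17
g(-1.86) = 3.12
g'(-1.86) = 0.36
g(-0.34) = 3.51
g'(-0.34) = 0.15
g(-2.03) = 3.06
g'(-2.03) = 0.38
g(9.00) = -1.22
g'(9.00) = -1.16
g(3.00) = 3.22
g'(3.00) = -0.32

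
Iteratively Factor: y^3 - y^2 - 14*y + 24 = (y - 3)*(y^2 + 2*y - 8) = (y - 3)*(y + 4)*(y - 2)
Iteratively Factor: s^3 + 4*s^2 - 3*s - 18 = (s + 3)*(s^2 + s - 6) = (s - 2)*(s + 3)*(s + 3)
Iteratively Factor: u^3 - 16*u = (u)*(u^2 - 16) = u*(u + 4)*(u - 4)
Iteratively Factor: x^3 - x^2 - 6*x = (x)*(x^2 - x - 6) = x*(x + 2)*(x - 3)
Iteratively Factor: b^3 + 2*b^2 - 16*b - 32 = (b + 2)*(b^2 - 16) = (b - 4)*(b + 2)*(b + 4)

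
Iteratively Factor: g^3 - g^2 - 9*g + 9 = (g + 3)*(g^2 - 4*g + 3) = (g - 1)*(g + 3)*(g - 3)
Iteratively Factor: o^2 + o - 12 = (o - 3)*(o + 4)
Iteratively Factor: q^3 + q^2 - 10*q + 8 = (q - 2)*(q^2 + 3*q - 4) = (q - 2)*(q - 1)*(q + 4)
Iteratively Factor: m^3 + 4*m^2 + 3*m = (m + 1)*(m^2 + 3*m) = (m + 1)*(m + 3)*(m)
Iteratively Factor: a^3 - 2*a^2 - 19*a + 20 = (a - 1)*(a^2 - a - 20) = (a - 5)*(a - 1)*(a + 4)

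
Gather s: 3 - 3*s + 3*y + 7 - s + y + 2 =-4*s + 4*y + 12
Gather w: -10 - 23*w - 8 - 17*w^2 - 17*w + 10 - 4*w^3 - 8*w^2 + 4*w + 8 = -4*w^3 - 25*w^2 - 36*w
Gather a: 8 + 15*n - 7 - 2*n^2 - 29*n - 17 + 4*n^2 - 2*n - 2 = 2*n^2 - 16*n - 18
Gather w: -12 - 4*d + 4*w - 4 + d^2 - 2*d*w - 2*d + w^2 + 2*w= d^2 - 6*d + w^2 + w*(6 - 2*d) - 16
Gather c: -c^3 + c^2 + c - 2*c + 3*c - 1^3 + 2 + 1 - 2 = -c^3 + c^2 + 2*c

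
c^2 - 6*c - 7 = (c - 7)*(c + 1)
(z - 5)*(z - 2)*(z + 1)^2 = z^4 - 5*z^3 - 3*z^2 + 13*z + 10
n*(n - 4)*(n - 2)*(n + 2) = n^4 - 4*n^3 - 4*n^2 + 16*n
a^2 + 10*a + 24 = (a + 4)*(a + 6)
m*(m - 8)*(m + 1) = m^3 - 7*m^2 - 8*m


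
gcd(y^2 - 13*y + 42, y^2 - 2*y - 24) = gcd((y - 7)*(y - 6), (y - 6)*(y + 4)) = y - 6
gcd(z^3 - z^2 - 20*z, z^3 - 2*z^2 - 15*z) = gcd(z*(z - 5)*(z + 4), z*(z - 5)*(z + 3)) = z^2 - 5*z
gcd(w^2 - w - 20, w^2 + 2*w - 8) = w + 4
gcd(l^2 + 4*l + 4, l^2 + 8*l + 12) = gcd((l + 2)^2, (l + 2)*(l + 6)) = l + 2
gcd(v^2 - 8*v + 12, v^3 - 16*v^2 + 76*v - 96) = v^2 - 8*v + 12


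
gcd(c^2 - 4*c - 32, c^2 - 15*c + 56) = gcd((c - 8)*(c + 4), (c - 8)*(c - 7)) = c - 8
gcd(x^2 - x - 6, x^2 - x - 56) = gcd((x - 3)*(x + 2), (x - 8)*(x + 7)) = 1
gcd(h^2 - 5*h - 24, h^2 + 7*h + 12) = h + 3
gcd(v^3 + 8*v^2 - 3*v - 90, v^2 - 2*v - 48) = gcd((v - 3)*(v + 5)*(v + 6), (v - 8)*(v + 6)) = v + 6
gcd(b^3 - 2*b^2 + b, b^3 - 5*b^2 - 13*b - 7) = 1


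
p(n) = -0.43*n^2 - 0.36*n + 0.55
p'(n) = -0.86*n - 0.36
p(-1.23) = 0.34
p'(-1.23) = 0.70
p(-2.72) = -1.65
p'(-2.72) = 1.98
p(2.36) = -2.69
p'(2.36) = -2.39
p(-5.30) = -9.62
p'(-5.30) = 4.20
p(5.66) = -15.26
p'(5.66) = -5.23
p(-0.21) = 0.61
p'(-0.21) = -0.18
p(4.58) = -10.12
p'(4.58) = -4.30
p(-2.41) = -1.08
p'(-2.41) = 1.71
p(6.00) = -17.09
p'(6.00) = -5.52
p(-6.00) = -12.77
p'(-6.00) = 4.80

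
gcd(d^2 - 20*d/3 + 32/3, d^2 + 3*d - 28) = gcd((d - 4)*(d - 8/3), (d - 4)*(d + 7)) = d - 4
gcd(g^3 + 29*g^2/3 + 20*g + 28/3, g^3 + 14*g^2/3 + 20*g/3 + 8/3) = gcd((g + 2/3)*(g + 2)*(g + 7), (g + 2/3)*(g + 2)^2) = g^2 + 8*g/3 + 4/3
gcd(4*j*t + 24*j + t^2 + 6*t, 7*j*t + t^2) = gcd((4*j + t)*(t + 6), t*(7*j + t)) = 1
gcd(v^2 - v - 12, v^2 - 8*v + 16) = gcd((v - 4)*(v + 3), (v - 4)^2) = v - 4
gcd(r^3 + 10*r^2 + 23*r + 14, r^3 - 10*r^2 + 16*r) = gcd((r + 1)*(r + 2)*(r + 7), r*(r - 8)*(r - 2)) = 1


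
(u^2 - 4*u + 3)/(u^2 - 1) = (u - 3)/(u + 1)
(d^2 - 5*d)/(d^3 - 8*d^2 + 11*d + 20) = d/(d^2 - 3*d - 4)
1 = 1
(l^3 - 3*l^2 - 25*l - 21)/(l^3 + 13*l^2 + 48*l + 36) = (l^2 - 4*l - 21)/(l^2 + 12*l + 36)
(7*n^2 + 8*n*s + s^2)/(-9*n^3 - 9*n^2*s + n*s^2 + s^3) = (7*n + s)/(-9*n^2 + s^2)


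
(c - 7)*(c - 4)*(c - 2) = c^3 - 13*c^2 + 50*c - 56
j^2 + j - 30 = (j - 5)*(j + 6)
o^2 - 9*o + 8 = (o - 8)*(o - 1)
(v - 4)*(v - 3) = v^2 - 7*v + 12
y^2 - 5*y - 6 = (y - 6)*(y + 1)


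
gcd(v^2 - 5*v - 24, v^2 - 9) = v + 3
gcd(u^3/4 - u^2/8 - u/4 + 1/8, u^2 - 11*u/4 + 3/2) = 1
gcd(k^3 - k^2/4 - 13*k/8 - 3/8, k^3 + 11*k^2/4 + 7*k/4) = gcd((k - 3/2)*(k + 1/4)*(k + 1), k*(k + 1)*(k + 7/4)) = k + 1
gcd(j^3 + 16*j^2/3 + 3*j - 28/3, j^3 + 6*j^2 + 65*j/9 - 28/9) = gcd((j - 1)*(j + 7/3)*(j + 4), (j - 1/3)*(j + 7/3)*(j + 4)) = j^2 + 19*j/3 + 28/3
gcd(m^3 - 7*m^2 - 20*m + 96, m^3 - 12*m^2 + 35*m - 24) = m^2 - 11*m + 24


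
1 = 1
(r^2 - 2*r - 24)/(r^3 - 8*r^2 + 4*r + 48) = (r + 4)/(r^2 - 2*r - 8)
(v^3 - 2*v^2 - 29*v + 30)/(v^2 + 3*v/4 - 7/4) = 4*(v^2 - v - 30)/(4*v + 7)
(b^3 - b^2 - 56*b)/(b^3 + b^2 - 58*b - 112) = b/(b + 2)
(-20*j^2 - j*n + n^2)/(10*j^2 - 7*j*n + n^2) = (-4*j - n)/(2*j - n)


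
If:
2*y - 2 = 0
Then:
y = 1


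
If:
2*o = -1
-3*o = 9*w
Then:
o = -1/2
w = 1/6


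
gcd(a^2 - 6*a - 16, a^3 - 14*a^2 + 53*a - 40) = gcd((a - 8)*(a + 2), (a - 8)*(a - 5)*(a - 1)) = a - 8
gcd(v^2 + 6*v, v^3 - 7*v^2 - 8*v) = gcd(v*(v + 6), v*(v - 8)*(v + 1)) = v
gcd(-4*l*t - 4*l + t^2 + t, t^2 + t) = t + 1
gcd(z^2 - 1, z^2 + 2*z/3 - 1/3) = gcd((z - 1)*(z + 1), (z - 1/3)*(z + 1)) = z + 1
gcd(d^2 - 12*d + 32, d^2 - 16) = d - 4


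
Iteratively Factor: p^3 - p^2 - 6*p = (p + 2)*(p^2 - 3*p) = (p - 3)*(p + 2)*(p)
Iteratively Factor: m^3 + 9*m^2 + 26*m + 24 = (m + 3)*(m^2 + 6*m + 8) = (m + 2)*(m + 3)*(m + 4)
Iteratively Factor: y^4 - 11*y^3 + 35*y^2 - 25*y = (y - 5)*(y^3 - 6*y^2 + 5*y) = (y - 5)*(y - 1)*(y^2 - 5*y) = (y - 5)^2*(y - 1)*(y)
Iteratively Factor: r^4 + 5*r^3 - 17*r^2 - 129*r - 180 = (r + 3)*(r^3 + 2*r^2 - 23*r - 60) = (r - 5)*(r + 3)*(r^2 + 7*r + 12) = (r - 5)*(r + 3)*(r + 4)*(r + 3)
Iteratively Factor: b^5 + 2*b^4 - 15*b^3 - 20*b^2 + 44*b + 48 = (b + 1)*(b^4 + b^3 - 16*b^2 - 4*b + 48) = (b - 3)*(b + 1)*(b^3 + 4*b^2 - 4*b - 16) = (b - 3)*(b + 1)*(b + 2)*(b^2 + 2*b - 8) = (b - 3)*(b + 1)*(b + 2)*(b + 4)*(b - 2)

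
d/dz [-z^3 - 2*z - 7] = -3*z^2 - 2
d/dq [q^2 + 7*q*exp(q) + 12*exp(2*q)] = 7*q*exp(q) + 2*q + 24*exp(2*q) + 7*exp(q)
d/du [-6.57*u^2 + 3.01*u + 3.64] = 3.01 - 13.14*u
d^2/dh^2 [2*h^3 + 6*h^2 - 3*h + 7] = 12*h + 12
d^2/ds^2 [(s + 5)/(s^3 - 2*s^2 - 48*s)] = 2*(3*s^5 + 24*s^4 - 28*s^3 - 660*s^2 + 1440*s + 11520)/(s^3*(s^6 - 6*s^5 - 132*s^4 + 568*s^3 + 6336*s^2 - 13824*s - 110592))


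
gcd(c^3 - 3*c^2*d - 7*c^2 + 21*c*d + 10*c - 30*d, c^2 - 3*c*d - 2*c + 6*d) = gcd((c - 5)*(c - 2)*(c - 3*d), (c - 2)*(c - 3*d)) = c^2 - 3*c*d - 2*c + 6*d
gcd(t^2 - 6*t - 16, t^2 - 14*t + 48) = t - 8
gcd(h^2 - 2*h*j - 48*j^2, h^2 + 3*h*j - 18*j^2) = h + 6*j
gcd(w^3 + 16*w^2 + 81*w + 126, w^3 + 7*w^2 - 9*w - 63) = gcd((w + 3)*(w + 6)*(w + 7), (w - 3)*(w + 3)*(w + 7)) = w^2 + 10*w + 21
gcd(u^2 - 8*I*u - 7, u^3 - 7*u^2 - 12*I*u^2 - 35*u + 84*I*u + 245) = u - 7*I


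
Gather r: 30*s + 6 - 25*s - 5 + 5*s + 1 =10*s + 2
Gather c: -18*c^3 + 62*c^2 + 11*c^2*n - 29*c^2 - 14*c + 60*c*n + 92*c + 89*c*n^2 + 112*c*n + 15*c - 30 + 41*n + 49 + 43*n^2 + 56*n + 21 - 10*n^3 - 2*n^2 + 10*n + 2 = -18*c^3 + c^2*(11*n + 33) + c*(89*n^2 + 172*n + 93) - 10*n^3 + 41*n^2 + 107*n + 42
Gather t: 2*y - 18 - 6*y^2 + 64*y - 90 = -6*y^2 + 66*y - 108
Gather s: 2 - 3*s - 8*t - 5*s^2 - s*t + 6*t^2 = -5*s^2 + s*(-t - 3) + 6*t^2 - 8*t + 2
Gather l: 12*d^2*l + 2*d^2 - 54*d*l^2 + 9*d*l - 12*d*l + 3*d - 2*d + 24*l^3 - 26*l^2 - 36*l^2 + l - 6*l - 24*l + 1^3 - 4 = 2*d^2 + d + 24*l^3 + l^2*(-54*d - 62) + l*(12*d^2 - 3*d - 29) - 3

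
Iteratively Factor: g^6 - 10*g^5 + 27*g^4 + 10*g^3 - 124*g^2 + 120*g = (g - 5)*(g^5 - 5*g^4 + 2*g^3 + 20*g^2 - 24*g) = (g - 5)*(g + 2)*(g^4 - 7*g^3 + 16*g^2 - 12*g) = g*(g - 5)*(g + 2)*(g^3 - 7*g^2 + 16*g - 12) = g*(g - 5)*(g - 2)*(g + 2)*(g^2 - 5*g + 6) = g*(g - 5)*(g - 2)^2*(g + 2)*(g - 3)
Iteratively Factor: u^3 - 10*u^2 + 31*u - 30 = (u - 5)*(u^2 - 5*u + 6) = (u - 5)*(u - 2)*(u - 3)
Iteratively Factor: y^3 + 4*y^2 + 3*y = (y + 1)*(y^2 + 3*y) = y*(y + 1)*(y + 3)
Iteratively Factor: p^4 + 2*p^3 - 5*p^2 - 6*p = (p + 3)*(p^3 - p^2 - 2*p) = (p + 1)*(p + 3)*(p^2 - 2*p) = (p - 2)*(p + 1)*(p + 3)*(p)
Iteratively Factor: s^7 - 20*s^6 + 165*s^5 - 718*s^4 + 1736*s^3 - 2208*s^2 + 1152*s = (s - 4)*(s^6 - 16*s^5 + 101*s^4 - 314*s^3 + 480*s^2 - 288*s) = (s - 4)^2*(s^5 - 12*s^4 + 53*s^3 - 102*s^2 + 72*s) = (s - 4)^2*(s - 2)*(s^4 - 10*s^3 + 33*s^2 - 36*s) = s*(s - 4)^2*(s - 2)*(s^3 - 10*s^2 + 33*s - 36) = s*(s - 4)^2*(s - 3)*(s - 2)*(s^2 - 7*s + 12) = s*(s - 4)^2*(s - 3)^2*(s - 2)*(s - 4)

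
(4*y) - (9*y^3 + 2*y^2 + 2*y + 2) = -9*y^3 - 2*y^2 + 2*y - 2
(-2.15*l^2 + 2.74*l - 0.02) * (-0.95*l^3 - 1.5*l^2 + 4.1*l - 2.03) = 2.0425*l^5 + 0.621999999999999*l^4 - 12.906*l^3 + 15.6285*l^2 - 5.6442*l + 0.0406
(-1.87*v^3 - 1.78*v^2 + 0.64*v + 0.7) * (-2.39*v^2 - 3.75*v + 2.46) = 4.4693*v^5 + 11.2667*v^4 + 0.5452*v^3 - 8.4518*v^2 - 1.0506*v + 1.722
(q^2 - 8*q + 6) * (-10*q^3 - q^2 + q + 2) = -10*q^5 + 79*q^4 - 51*q^3 - 12*q^2 - 10*q + 12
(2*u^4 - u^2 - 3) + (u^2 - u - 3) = 2*u^4 - u - 6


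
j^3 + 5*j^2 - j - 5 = (j - 1)*(j + 1)*(j + 5)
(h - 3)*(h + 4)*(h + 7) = h^3 + 8*h^2 - 5*h - 84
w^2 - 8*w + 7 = (w - 7)*(w - 1)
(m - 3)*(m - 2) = m^2 - 5*m + 6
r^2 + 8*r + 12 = (r + 2)*(r + 6)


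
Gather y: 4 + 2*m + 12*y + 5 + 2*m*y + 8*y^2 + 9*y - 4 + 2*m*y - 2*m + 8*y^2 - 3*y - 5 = 16*y^2 + y*(4*m + 18)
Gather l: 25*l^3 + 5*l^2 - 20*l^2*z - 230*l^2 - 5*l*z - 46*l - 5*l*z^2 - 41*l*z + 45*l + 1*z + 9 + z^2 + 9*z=25*l^3 + l^2*(-20*z - 225) + l*(-5*z^2 - 46*z - 1) + z^2 + 10*z + 9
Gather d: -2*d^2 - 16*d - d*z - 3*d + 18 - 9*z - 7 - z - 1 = -2*d^2 + d*(-z - 19) - 10*z + 10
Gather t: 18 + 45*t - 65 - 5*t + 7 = 40*t - 40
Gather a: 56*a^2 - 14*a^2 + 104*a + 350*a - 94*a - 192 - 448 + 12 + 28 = 42*a^2 + 360*a - 600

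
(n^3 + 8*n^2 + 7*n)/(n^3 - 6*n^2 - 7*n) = (n + 7)/(n - 7)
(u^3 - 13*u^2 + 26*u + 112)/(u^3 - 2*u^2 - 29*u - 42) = (u - 8)/(u + 3)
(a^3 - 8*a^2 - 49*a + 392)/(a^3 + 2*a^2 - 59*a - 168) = (a - 7)/(a + 3)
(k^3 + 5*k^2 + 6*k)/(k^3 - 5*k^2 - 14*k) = (k + 3)/(k - 7)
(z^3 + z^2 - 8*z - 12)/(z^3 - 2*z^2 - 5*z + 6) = (z + 2)/(z - 1)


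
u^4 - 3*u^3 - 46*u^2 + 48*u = u*(u - 8)*(u - 1)*(u + 6)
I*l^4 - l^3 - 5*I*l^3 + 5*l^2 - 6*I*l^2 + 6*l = l*(l - 6)*(l + I)*(I*l + I)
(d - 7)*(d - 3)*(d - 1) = d^3 - 11*d^2 + 31*d - 21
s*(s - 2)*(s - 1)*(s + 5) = s^4 + 2*s^3 - 13*s^2 + 10*s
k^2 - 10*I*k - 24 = (k - 6*I)*(k - 4*I)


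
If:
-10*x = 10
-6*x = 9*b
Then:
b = 2/3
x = -1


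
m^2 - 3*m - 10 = (m - 5)*(m + 2)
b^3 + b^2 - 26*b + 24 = (b - 4)*(b - 1)*(b + 6)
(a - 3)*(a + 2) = a^2 - a - 6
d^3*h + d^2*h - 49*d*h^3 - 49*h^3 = (d - 7*h)*(d + 7*h)*(d*h + h)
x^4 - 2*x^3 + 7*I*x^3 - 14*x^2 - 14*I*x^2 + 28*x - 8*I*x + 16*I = (x - 2)*(x + I)*(x + 2*I)*(x + 4*I)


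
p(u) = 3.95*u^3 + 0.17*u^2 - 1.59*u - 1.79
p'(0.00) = -1.59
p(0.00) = -1.79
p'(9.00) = 961.32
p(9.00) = 2877.22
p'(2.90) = 99.05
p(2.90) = 91.37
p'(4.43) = 232.47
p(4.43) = 337.91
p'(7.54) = 674.67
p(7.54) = 1689.10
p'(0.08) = -1.49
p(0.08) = -1.91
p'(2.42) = 68.63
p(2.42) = 51.34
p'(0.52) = 1.79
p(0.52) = -2.02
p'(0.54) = 2.05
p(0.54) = -1.98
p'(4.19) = 207.87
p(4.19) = 285.09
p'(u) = 11.85*u^2 + 0.34*u - 1.59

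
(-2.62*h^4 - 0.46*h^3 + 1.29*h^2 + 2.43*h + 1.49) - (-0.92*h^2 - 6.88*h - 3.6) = -2.62*h^4 - 0.46*h^3 + 2.21*h^2 + 9.31*h + 5.09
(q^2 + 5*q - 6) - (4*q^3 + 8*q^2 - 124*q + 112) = -4*q^3 - 7*q^2 + 129*q - 118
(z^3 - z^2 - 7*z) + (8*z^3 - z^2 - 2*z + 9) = 9*z^3 - 2*z^2 - 9*z + 9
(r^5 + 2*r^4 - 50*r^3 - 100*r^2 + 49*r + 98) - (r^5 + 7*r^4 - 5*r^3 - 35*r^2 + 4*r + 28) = -5*r^4 - 45*r^3 - 65*r^2 + 45*r + 70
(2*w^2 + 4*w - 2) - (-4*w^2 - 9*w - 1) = 6*w^2 + 13*w - 1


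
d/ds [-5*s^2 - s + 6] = -10*s - 1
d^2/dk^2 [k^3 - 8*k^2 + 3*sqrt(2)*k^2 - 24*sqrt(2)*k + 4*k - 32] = 6*k - 16 + 6*sqrt(2)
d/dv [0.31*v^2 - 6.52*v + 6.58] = 0.62*v - 6.52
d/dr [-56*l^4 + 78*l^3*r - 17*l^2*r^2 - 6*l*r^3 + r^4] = 78*l^3 - 34*l^2*r - 18*l*r^2 + 4*r^3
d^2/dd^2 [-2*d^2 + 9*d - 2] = -4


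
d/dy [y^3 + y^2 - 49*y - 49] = 3*y^2 + 2*y - 49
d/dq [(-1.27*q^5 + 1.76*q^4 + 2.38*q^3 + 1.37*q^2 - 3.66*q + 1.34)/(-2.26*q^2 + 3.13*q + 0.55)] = (8.6106*q^6 - 23.8556*q^5 + 7.6551*q^4 + 18.7708*q^3 - 0.0564999999999998*q^2 + 7.5638*q - 6.2072)/(5.1076*q^4 - 14.1476*q^3 + 7.3109*q^2 + 3.443*q + 0.3025)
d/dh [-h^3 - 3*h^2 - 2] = 3*h*(-h - 2)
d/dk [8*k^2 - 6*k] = 16*k - 6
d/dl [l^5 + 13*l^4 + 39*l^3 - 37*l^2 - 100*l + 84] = 5*l^4 + 52*l^3 + 117*l^2 - 74*l - 100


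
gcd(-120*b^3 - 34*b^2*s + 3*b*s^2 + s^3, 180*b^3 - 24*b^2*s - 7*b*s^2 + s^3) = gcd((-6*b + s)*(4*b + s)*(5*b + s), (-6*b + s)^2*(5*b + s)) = -30*b^2 - b*s + s^2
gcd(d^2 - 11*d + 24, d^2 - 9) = d - 3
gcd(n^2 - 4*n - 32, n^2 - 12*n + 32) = n - 8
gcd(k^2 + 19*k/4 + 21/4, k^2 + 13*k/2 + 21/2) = k + 3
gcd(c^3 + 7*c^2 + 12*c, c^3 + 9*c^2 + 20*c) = c^2 + 4*c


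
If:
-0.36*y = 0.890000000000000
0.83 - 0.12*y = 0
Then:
No Solution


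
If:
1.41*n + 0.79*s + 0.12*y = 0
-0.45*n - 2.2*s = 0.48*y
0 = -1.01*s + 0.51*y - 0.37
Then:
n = 0.02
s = -0.11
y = 0.50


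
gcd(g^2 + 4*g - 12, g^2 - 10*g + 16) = g - 2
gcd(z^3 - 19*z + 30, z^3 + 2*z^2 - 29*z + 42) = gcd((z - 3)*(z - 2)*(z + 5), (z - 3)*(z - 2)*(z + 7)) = z^2 - 5*z + 6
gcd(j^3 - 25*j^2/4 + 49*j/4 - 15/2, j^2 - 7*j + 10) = j - 2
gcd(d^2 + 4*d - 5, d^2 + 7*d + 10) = d + 5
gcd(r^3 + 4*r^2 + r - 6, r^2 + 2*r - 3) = r^2 + 2*r - 3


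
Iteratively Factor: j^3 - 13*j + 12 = (j - 3)*(j^2 + 3*j - 4) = (j - 3)*(j - 1)*(j + 4)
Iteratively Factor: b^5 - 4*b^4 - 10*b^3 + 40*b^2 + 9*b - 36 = (b - 4)*(b^4 - 10*b^2 + 9) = (b - 4)*(b - 1)*(b^3 + b^2 - 9*b - 9) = (b - 4)*(b - 3)*(b - 1)*(b^2 + 4*b + 3) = (b - 4)*(b - 3)*(b - 1)*(b + 1)*(b + 3)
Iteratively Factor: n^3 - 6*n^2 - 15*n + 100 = (n - 5)*(n^2 - n - 20) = (n - 5)^2*(n + 4)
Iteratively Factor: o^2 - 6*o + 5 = (o - 5)*(o - 1)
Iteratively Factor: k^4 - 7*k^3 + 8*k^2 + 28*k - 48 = (k + 2)*(k^3 - 9*k^2 + 26*k - 24) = (k - 4)*(k + 2)*(k^2 - 5*k + 6) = (k - 4)*(k - 3)*(k + 2)*(k - 2)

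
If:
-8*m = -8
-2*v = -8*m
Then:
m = 1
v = 4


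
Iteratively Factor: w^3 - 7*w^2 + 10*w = (w - 2)*(w^2 - 5*w) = w*(w - 2)*(w - 5)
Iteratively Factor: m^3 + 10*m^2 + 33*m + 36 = (m + 4)*(m^2 + 6*m + 9) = (m + 3)*(m + 4)*(m + 3)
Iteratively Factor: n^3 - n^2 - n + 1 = (n + 1)*(n^2 - 2*n + 1) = (n - 1)*(n + 1)*(n - 1)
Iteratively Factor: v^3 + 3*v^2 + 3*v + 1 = (v + 1)*(v^2 + 2*v + 1) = (v + 1)^2*(v + 1)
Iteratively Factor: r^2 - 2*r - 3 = (r + 1)*(r - 3)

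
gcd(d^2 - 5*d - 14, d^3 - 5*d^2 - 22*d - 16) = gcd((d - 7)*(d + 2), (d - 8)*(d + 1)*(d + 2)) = d + 2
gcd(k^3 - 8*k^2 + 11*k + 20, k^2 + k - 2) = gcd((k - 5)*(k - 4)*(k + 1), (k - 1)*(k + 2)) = 1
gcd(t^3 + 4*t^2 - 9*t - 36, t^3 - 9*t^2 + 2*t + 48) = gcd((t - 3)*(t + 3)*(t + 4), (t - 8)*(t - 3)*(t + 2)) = t - 3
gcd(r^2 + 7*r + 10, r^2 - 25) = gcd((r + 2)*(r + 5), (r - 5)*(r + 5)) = r + 5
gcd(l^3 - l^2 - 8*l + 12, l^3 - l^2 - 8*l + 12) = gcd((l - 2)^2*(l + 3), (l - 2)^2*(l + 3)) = l^3 - l^2 - 8*l + 12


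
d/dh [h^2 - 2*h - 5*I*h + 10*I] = 2*h - 2 - 5*I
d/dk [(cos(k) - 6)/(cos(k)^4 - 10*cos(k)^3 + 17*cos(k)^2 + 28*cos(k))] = (3*cos(k)^4 - 44*cos(k)^3 + 197*cos(k)^2 - 204*cos(k) - 168)*sin(k)/((cos(k) - 7)^2*(cos(k) - 4)^2*(cos(k) + 1)^2*cos(k)^2)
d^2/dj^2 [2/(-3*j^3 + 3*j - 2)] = 36*(j*(3*j^3 - 3*j + 2) - (3*j^2 - 1)^2)/(3*j^3 - 3*j + 2)^3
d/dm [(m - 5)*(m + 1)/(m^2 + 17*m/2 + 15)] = 10*(5*m^2 + 16*m - 7)/(4*m^4 + 68*m^3 + 409*m^2 + 1020*m + 900)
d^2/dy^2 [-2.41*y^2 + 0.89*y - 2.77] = -4.82000000000000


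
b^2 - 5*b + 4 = (b - 4)*(b - 1)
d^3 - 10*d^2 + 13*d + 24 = (d - 8)*(d - 3)*(d + 1)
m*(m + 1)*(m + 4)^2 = m^4 + 9*m^3 + 24*m^2 + 16*m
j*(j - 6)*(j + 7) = j^3 + j^2 - 42*j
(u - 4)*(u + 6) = u^2 + 2*u - 24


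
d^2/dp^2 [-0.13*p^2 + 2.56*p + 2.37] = -0.260000000000000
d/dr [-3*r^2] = -6*r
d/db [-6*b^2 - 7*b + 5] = -12*b - 7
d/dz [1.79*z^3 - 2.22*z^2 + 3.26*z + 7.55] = 5.37*z^2 - 4.44*z + 3.26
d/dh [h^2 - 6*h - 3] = 2*h - 6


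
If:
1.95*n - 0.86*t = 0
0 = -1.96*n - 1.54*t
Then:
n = 0.00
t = 0.00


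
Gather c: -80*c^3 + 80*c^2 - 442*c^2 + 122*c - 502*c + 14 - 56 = -80*c^3 - 362*c^2 - 380*c - 42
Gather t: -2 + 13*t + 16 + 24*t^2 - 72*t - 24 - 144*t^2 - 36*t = -120*t^2 - 95*t - 10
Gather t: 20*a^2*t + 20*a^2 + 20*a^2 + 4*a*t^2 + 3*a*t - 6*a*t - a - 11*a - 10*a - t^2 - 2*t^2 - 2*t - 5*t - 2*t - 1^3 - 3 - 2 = 40*a^2 - 22*a + t^2*(4*a - 3) + t*(20*a^2 - 3*a - 9) - 6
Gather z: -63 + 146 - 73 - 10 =0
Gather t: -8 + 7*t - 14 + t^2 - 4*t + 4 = t^2 + 3*t - 18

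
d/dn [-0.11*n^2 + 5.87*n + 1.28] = 5.87 - 0.22*n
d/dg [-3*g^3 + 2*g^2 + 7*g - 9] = -9*g^2 + 4*g + 7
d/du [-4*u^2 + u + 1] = 1 - 8*u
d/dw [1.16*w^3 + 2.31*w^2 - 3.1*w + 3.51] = 3.48*w^2 + 4.62*w - 3.1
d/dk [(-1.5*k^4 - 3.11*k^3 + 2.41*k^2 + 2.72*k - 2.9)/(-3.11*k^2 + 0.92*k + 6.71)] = (9.33*k^5 + 5.5321*k^4 - 45.9824*k^3 - 51.9279*k^2 + 14.3042*k + 20.9192)/(9.6721*k^4 - 5.7224*k^3 - 40.8898*k^2 + 12.3464*k + 45.0241)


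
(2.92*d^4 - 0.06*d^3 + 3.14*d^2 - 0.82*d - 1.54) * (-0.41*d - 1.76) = -1.1972*d^5 - 5.1146*d^4 - 1.1818*d^3 - 5.1902*d^2 + 2.0746*d + 2.7104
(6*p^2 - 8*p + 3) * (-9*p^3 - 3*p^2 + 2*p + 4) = -54*p^5 + 54*p^4 + 9*p^3 - p^2 - 26*p + 12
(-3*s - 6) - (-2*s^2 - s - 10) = 2*s^2 - 2*s + 4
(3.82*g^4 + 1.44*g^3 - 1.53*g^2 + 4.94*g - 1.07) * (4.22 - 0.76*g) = -2.9032*g^5 + 15.026*g^4 + 7.2396*g^3 - 10.211*g^2 + 21.66*g - 4.5154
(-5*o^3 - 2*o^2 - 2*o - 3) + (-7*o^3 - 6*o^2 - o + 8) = -12*o^3 - 8*o^2 - 3*o + 5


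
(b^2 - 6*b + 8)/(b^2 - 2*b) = (b - 4)/b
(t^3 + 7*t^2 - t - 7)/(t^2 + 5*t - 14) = (t^2 - 1)/(t - 2)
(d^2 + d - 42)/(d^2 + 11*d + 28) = (d - 6)/(d + 4)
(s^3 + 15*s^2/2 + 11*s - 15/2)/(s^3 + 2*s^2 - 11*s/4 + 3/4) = 2*(s + 5)/(2*s - 1)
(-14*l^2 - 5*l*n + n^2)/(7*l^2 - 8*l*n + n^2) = (-2*l - n)/(l - n)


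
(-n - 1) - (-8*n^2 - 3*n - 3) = 8*n^2 + 2*n + 2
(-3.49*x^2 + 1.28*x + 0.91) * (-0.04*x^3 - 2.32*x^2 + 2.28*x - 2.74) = 0.1396*x^5 + 8.0456*x^4 - 10.9632*x^3 + 10.3698*x^2 - 1.4324*x - 2.4934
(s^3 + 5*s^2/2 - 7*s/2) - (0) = s^3 + 5*s^2/2 - 7*s/2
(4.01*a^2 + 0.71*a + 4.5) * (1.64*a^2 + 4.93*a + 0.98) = 6.5764*a^4 + 20.9337*a^3 + 14.8101*a^2 + 22.8808*a + 4.41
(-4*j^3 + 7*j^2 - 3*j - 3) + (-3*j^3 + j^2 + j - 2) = -7*j^3 + 8*j^2 - 2*j - 5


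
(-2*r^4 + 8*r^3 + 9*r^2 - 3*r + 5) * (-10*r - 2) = 20*r^5 - 76*r^4 - 106*r^3 + 12*r^2 - 44*r - 10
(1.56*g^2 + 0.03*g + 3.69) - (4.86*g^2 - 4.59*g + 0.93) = -3.3*g^2 + 4.62*g + 2.76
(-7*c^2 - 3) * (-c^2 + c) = 7*c^4 - 7*c^3 + 3*c^2 - 3*c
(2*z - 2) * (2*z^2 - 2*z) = 4*z^3 - 8*z^2 + 4*z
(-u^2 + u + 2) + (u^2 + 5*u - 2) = 6*u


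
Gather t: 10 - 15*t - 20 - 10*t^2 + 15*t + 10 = -10*t^2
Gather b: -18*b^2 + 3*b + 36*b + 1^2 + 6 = -18*b^2 + 39*b + 7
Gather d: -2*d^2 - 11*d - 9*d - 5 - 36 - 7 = -2*d^2 - 20*d - 48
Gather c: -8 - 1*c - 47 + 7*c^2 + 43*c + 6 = 7*c^2 + 42*c - 49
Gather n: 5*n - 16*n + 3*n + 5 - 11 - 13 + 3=-8*n - 16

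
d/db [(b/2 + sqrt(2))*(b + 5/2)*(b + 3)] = 3*b^2/2 + 2*sqrt(2)*b + 11*b/2 + 15/4 + 11*sqrt(2)/2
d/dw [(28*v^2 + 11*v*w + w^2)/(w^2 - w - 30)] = ((-11*v - 2*w)*(-w^2 + w + 30) - (2*w - 1)*(28*v^2 + 11*v*w + w^2))/(-w^2 + w + 30)^2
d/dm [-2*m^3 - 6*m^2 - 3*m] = -6*m^2 - 12*m - 3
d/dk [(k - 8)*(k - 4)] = 2*k - 12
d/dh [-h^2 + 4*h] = 4 - 2*h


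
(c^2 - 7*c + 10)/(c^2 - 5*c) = (c - 2)/c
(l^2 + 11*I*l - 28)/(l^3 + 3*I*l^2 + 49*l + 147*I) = (l + 4*I)/(l^2 - 4*I*l + 21)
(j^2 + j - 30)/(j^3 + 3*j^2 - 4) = (j^2 + j - 30)/(j^3 + 3*j^2 - 4)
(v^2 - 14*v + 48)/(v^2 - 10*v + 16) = (v - 6)/(v - 2)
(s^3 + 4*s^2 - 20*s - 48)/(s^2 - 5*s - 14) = (s^2 + 2*s - 24)/(s - 7)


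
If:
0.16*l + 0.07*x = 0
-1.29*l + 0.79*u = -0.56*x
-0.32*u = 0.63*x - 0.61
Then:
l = -1.53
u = -4.97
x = 3.49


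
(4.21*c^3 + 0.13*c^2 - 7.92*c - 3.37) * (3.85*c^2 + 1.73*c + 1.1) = 16.2085*c^5 + 7.7838*c^4 - 25.6361*c^3 - 26.5331*c^2 - 14.5421*c - 3.707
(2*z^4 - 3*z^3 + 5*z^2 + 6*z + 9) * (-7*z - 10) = -14*z^5 + z^4 - 5*z^3 - 92*z^2 - 123*z - 90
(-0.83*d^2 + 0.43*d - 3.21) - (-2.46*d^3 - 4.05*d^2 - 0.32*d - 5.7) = 2.46*d^3 + 3.22*d^2 + 0.75*d + 2.49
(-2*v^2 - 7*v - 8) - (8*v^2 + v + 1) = -10*v^2 - 8*v - 9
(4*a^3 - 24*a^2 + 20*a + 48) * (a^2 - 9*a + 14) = 4*a^5 - 60*a^4 + 292*a^3 - 468*a^2 - 152*a + 672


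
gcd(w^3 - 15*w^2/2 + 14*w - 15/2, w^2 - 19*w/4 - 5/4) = w - 5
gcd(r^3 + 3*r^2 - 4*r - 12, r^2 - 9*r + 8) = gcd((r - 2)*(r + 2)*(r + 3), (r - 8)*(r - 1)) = 1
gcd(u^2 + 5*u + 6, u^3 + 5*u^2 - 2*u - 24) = u + 3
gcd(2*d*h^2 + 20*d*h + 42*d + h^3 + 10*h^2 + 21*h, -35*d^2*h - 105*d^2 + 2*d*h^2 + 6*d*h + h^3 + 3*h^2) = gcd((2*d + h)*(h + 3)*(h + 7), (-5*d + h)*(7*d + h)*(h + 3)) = h + 3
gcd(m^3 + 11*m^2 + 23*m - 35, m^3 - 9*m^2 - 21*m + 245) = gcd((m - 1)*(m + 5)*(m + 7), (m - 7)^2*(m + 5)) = m + 5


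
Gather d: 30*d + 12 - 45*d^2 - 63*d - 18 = -45*d^2 - 33*d - 6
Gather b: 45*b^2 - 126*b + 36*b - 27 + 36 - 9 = 45*b^2 - 90*b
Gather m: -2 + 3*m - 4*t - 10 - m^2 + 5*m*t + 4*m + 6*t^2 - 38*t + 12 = -m^2 + m*(5*t + 7) + 6*t^2 - 42*t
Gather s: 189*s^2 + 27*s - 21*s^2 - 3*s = 168*s^2 + 24*s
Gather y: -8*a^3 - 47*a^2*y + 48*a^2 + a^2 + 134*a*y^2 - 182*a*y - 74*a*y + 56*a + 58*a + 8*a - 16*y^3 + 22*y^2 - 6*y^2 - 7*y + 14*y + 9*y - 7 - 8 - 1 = -8*a^3 + 49*a^2 + 122*a - 16*y^3 + y^2*(134*a + 16) + y*(-47*a^2 - 256*a + 16) - 16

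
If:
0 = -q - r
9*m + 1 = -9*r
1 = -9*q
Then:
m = -2/9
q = -1/9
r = 1/9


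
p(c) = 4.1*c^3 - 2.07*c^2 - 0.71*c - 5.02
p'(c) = 12.3*c^2 - 4.14*c - 0.71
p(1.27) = -0.86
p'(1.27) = 13.87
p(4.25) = 269.31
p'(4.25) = 203.86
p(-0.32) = -5.14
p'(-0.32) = 1.87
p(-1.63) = -27.12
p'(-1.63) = 38.72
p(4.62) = 351.82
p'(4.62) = 242.70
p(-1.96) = -42.45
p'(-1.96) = 54.66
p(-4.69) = -470.19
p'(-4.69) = 289.26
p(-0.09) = -4.98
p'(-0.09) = -0.24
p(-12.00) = -7379.38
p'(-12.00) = 1820.17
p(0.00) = -5.02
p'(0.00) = -0.71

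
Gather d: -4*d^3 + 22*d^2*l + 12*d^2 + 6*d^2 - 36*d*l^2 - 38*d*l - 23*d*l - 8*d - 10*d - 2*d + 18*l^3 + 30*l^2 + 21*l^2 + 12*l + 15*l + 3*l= -4*d^3 + d^2*(22*l + 18) + d*(-36*l^2 - 61*l - 20) + 18*l^3 + 51*l^2 + 30*l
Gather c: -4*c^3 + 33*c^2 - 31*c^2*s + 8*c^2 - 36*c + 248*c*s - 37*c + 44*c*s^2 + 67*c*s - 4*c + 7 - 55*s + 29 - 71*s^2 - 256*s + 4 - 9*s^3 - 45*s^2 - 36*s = -4*c^3 + c^2*(41 - 31*s) + c*(44*s^2 + 315*s - 77) - 9*s^3 - 116*s^2 - 347*s + 40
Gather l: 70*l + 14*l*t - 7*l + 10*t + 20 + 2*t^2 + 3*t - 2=l*(14*t + 63) + 2*t^2 + 13*t + 18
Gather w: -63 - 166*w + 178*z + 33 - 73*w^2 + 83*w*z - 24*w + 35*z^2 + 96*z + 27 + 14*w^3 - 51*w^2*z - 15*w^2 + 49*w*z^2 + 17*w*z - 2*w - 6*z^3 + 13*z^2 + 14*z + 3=14*w^3 + w^2*(-51*z - 88) + w*(49*z^2 + 100*z - 192) - 6*z^3 + 48*z^2 + 288*z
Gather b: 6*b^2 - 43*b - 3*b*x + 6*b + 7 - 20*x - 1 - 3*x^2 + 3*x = 6*b^2 + b*(-3*x - 37) - 3*x^2 - 17*x + 6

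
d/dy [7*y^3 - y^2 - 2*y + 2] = 21*y^2 - 2*y - 2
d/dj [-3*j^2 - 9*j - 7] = -6*j - 9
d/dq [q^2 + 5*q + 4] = 2*q + 5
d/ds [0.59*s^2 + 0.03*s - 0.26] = 1.18*s + 0.03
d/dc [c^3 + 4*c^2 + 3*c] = 3*c^2 + 8*c + 3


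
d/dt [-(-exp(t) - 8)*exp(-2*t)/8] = (-exp(t) - 16)*exp(-2*t)/8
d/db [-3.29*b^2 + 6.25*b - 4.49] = 6.25 - 6.58*b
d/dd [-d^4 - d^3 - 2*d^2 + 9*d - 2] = -4*d^3 - 3*d^2 - 4*d + 9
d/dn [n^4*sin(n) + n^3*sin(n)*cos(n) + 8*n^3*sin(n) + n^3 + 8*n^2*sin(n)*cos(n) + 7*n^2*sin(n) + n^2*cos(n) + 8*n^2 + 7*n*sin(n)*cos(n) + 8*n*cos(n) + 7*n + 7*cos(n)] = n^4*cos(n) + 4*n^3*sin(n) + 8*n^3*cos(n) + n^3*cos(2*n) + 23*n^2*sin(n) + 3*n^2*sin(2*n)/2 + 7*n^2*cos(n) + 8*n^2*cos(2*n) + 3*n^2 + 6*n*sin(n) + 8*n*sin(2*n) + 2*n*cos(n) + 7*n*cos(2*n) + 16*n - 7*sin(n) + 7*sin(2*n)/2 + 8*cos(n) + 7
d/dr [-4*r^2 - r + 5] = -8*r - 1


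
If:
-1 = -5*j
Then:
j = 1/5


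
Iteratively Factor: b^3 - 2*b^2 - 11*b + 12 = (b + 3)*(b^2 - 5*b + 4) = (b - 1)*(b + 3)*(b - 4)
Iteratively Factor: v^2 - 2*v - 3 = (v - 3)*(v + 1)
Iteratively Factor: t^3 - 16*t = (t - 4)*(t^2 + 4*t) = (t - 4)*(t + 4)*(t)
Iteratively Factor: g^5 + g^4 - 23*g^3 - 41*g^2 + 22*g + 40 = (g + 1)*(g^4 - 23*g^2 - 18*g + 40) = (g - 5)*(g + 1)*(g^3 + 5*g^2 + 2*g - 8) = (g - 5)*(g - 1)*(g + 1)*(g^2 + 6*g + 8) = (g - 5)*(g - 1)*(g + 1)*(g + 4)*(g + 2)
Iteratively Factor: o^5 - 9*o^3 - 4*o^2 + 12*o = (o - 3)*(o^4 + 3*o^3 - 4*o) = o*(o - 3)*(o^3 + 3*o^2 - 4) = o*(o - 3)*(o + 2)*(o^2 + o - 2) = o*(o - 3)*(o - 1)*(o + 2)*(o + 2)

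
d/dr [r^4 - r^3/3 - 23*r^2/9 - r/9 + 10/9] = 4*r^3 - r^2 - 46*r/9 - 1/9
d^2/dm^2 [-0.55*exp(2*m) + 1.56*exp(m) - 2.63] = (1.56 - 2.2*exp(m))*exp(m)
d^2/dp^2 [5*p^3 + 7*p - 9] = 30*p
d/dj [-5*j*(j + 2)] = -10*j - 10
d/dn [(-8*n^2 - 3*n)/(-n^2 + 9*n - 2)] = (-75*n^2 + 32*n + 6)/(n^4 - 18*n^3 + 85*n^2 - 36*n + 4)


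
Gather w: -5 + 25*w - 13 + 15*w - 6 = 40*w - 24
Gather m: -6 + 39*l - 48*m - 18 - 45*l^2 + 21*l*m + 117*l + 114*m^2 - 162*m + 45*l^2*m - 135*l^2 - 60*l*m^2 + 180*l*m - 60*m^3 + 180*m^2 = -180*l^2 + 156*l - 60*m^3 + m^2*(294 - 60*l) + m*(45*l^2 + 201*l - 210) - 24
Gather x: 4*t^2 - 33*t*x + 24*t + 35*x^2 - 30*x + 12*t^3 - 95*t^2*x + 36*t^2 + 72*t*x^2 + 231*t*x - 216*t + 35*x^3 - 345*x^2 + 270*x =12*t^3 + 40*t^2 - 192*t + 35*x^3 + x^2*(72*t - 310) + x*(-95*t^2 + 198*t + 240)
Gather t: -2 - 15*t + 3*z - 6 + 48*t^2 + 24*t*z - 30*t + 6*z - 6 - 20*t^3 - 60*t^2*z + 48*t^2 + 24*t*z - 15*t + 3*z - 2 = -20*t^3 + t^2*(96 - 60*z) + t*(48*z - 60) + 12*z - 16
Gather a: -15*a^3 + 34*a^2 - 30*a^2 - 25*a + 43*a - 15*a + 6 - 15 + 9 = -15*a^3 + 4*a^2 + 3*a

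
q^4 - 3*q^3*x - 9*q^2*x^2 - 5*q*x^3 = q*(q - 5*x)*(q + x)^2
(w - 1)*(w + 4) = w^2 + 3*w - 4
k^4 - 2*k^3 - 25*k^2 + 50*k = k*(k - 5)*(k - 2)*(k + 5)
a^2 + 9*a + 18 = (a + 3)*(a + 6)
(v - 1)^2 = v^2 - 2*v + 1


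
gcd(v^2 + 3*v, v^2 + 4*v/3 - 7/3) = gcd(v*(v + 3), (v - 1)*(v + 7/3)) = 1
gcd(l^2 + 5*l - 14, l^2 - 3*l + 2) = l - 2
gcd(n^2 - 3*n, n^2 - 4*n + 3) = n - 3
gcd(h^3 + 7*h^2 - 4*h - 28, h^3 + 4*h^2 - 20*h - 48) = h + 2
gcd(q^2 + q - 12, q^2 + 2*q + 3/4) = 1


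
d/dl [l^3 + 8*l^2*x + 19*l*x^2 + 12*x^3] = 3*l^2 + 16*l*x + 19*x^2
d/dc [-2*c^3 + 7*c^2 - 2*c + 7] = -6*c^2 + 14*c - 2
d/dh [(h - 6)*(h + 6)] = 2*h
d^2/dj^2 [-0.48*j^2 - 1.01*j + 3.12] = -0.960000000000000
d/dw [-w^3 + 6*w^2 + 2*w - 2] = -3*w^2 + 12*w + 2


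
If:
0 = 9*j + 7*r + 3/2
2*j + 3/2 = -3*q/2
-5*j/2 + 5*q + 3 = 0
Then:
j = -12/55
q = -39/55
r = 51/770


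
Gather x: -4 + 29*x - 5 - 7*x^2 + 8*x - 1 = -7*x^2 + 37*x - 10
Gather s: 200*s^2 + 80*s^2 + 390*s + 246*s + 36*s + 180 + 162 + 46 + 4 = 280*s^2 + 672*s + 392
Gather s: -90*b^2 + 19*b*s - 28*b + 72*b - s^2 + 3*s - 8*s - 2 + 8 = -90*b^2 + 44*b - s^2 + s*(19*b - 5) + 6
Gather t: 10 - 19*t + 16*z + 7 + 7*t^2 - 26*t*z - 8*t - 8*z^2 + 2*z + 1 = 7*t^2 + t*(-26*z - 27) - 8*z^2 + 18*z + 18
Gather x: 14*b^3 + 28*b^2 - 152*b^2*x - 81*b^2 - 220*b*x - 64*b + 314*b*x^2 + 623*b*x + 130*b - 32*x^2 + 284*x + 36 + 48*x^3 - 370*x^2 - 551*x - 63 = 14*b^3 - 53*b^2 + 66*b + 48*x^3 + x^2*(314*b - 402) + x*(-152*b^2 + 403*b - 267) - 27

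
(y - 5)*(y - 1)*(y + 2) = y^3 - 4*y^2 - 7*y + 10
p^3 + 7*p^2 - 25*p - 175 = (p - 5)*(p + 5)*(p + 7)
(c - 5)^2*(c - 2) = c^3 - 12*c^2 + 45*c - 50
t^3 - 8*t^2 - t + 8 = (t - 8)*(t - 1)*(t + 1)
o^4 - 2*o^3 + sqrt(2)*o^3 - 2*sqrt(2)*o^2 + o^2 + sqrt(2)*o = o*(o - 1)^2*(o + sqrt(2))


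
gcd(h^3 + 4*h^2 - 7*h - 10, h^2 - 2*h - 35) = h + 5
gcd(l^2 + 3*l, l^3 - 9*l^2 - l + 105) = l + 3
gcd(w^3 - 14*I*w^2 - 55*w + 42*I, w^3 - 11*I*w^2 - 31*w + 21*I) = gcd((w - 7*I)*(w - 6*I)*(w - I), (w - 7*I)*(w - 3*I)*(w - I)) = w^2 - 8*I*w - 7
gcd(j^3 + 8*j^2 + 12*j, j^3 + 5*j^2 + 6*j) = j^2 + 2*j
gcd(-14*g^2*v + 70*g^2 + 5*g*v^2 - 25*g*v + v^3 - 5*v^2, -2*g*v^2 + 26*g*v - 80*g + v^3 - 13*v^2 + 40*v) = -2*g*v + 10*g + v^2 - 5*v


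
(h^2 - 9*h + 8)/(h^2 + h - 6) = (h^2 - 9*h + 8)/(h^2 + h - 6)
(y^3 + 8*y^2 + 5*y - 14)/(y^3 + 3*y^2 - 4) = (y + 7)/(y + 2)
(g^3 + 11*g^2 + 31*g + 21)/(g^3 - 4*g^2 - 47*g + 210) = (g^2 + 4*g + 3)/(g^2 - 11*g + 30)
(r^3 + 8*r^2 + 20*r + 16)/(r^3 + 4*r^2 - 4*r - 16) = (r + 2)/(r - 2)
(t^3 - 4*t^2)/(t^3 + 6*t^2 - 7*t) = t*(t - 4)/(t^2 + 6*t - 7)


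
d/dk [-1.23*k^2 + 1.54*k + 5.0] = 1.54 - 2.46*k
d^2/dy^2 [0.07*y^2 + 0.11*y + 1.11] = 0.140000000000000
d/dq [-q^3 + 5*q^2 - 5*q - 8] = -3*q^2 + 10*q - 5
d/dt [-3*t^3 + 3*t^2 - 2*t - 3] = -9*t^2 + 6*t - 2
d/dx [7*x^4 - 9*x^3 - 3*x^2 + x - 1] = 28*x^3 - 27*x^2 - 6*x + 1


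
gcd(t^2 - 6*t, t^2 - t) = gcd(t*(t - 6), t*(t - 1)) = t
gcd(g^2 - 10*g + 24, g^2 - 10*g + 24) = g^2 - 10*g + 24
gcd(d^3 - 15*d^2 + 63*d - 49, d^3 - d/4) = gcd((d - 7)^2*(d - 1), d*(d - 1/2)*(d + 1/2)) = 1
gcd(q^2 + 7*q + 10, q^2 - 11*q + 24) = 1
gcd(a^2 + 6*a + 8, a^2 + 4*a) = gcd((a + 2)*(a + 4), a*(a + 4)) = a + 4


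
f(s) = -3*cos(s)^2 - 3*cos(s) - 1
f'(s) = 6*sin(s)*cos(s) + 3*sin(s)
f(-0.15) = -6.90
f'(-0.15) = -1.33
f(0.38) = -6.37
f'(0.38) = 3.18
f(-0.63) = -5.38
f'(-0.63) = -4.62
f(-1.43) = -1.48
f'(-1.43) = -3.80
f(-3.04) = -0.98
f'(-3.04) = 0.30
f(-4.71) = -0.99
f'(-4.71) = 2.99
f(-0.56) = -5.70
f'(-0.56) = -4.29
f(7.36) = -3.10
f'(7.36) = 5.15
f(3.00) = -0.97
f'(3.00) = -0.41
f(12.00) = -5.67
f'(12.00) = -4.33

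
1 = 1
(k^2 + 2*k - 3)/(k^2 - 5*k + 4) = (k + 3)/(k - 4)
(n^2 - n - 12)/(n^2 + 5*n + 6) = (n - 4)/(n + 2)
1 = 1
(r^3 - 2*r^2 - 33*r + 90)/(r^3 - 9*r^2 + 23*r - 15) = (r + 6)/(r - 1)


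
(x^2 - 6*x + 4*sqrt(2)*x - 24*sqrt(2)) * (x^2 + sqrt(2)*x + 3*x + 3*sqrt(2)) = x^4 - 3*x^3 + 5*sqrt(2)*x^3 - 15*sqrt(2)*x^2 - 10*x^2 - 90*sqrt(2)*x - 24*x - 144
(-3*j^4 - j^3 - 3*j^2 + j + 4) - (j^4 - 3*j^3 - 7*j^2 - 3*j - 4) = -4*j^4 + 2*j^3 + 4*j^2 + 4*j + 8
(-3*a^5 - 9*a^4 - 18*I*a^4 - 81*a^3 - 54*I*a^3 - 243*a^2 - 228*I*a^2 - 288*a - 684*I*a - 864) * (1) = -3*a^5 - 9*a^4 - 18*I*a^4 - 81*a^3 - 54*I*a^3 - 243*a^2 - 228*I*a^2 - 288*a - 684*I*a - 864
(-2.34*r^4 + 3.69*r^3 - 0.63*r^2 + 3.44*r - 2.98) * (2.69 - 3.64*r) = 8.5176*r^5 - 19.7262*r^4 + 12.2193*r^3 - 14.2163*r^2 + 20.1008*r - 8.0162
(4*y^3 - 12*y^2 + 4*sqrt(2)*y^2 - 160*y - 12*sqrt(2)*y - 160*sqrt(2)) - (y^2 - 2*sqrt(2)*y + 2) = 4*y^3 - 13*y^2 + 4*sqrt(2)*y^2 - 160*y - 10*sqrt(2)*y - 160*sqrt(2) - 2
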